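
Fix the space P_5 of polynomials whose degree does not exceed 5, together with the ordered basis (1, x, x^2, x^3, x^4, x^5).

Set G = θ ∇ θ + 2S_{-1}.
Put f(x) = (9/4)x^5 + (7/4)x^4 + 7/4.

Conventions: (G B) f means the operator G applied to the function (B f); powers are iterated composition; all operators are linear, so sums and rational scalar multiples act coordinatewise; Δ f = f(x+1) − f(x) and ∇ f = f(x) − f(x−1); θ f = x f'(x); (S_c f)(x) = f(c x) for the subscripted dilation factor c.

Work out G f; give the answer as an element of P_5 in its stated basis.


the image equals g(x) = -(9/2)x^5 + (457/2)x^4 - (507/2)x^3 + 141x^2 - (113/4)x + 7/2

θ f = (45/4)x^5 + 7x^4
∇ θ f = (225/4)x^4 - (169/2)x^3 + (141/2)x^2 - (113/4)x + 17/4
θ ∇ θ f = 225x^4 - (507/2)x^3 + 141x^2 - (113/4)x
S_{-1} f = -(9/4)x^5 + (7/4)x^4 + 7/4
(2S_{-1}) f = -(9/2)x^5 + (7/2)x^4 + 7/2
(θ ∇ θ + 2S_{-1}) f = -(9/2)x^5 + (457/2)x^4 - (507/2)x^3 + 141x^2 - (113/4)x + 7/2


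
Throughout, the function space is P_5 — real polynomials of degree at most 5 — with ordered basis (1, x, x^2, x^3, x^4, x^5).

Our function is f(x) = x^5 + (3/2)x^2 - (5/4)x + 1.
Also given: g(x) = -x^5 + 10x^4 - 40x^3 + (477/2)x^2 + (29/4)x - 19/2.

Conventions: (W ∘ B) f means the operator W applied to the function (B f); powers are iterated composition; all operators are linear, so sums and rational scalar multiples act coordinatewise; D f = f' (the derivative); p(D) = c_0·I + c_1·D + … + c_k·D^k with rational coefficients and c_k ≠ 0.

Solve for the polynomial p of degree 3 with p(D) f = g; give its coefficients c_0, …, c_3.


p(D) = -I + 2·D − 2·D^2 + 4·D^3, i.e. c_0 = -1, c_1 = 2, c_2 = -2, c_3 = 4

D^0 f = x^5 + (3/2)x^2 - (5/4)x + 1
D^1 f = 5x^4 + 3x - 5/4
D^2 f = 20x^3 + 3
D^3 f = 60x^2
matching coefficients of g against c_0 f + c_1 Df + … from the top degree down determines the c_i
solution: c_0 = -1, c_1 = 2, c_2 = -2, c_3 = 4


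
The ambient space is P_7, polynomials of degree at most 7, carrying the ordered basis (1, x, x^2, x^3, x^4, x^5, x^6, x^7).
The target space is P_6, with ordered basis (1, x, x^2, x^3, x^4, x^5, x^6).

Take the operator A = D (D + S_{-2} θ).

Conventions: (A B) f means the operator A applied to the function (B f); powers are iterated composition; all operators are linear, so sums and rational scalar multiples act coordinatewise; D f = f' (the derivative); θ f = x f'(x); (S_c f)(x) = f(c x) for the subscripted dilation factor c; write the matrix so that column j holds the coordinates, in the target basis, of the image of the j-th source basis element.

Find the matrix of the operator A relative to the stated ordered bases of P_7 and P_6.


the matrix is [[0, -2, 2, 0, 0, 0, 0, 0]; [0, 0, 16, 6, 0, 0, 0, 0]; [0, 0, 0, -72, 12, 0, 0, 0]; [0, 0, 0, 0, 256, 20, 0, 0]; [0, 0, 0, 0, 0, -800, 30, 0]; [0, 0, 0, 0, 0, 0, 2304, 42]; [0, 0, 0, 0, 0, 0, 0, -6272]] (rows listed top to bottom)

image of 1: 0
image of x: -2
image of x^2: 16x + 2
image of x^3: -72x^2 + 6x
image of x^4: 256x^3 + 12x^2
image of x^5: -800x^4 + 20x^3
image of x^6: 2304x^5 + 30x^4
image of x^7: -6272x^6 + 42x^5
each image's coordinates form column j of the matrix


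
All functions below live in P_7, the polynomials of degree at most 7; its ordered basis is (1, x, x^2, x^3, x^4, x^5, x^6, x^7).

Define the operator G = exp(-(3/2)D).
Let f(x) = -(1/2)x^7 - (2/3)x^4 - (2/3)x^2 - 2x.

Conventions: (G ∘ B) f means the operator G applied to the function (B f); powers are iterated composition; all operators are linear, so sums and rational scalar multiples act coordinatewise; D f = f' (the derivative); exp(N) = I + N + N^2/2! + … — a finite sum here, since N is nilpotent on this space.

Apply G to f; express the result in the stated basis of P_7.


the result is g(x) = -(1/2)x^7 + (21/4)x^6 - (189/8)x^5 + (2803/48)x^4 - (2707/32)x^3 + (13453/192)x^2 - (3951/128)x + 1707/256

order-1 term: (21/4)x^6 + 4x^3 + 2x + 3
order-2 term: -(189/8)x^5 - 9x^2 - 3/2
order-3 term: (945/16)x^4 + 9x
order-4 term: -(2835/32)x^3 - 27/8
order-5 term: (5103/64)x^2
order-6 term: -(5103/128)x
order-7 term: 2187/256
the series for exp(-(3/2)D) f terminates at order 7
exp(-(3/2)D) f = -(1/2)x^7 + (21/4)x^6 - (189/8)x^5 + (2803/48)x^4 - (2707/32)x^3 + (13453/192)x^2 - (3951/128)x + 1707/256


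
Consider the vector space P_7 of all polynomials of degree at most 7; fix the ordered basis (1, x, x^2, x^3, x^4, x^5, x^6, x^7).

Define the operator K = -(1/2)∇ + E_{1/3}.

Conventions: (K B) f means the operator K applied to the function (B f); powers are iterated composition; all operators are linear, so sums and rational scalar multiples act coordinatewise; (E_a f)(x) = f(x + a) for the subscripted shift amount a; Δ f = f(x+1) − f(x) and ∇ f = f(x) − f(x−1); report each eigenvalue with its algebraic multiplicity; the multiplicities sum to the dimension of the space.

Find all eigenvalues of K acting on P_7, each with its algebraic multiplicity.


λ = 1 (multiplicity 8)

image of 1: 1
image of x: x - 1/6
image of x^2: x^2 - (1/3)x + 11/18
image of x^3: x^3 - (1/2)x^2 + (11/6)x - 25/54
image of x^4: x^4 - (2/3)x^3 + (11/3)x^2 - (50/27)x + 83/162
image of x^5: x^5 - (5/6)x^4 + (55/9)x^3 - (125/27)x^2 + (415/162)x - 241/486
image of x^6: x^6 - x^5 + (55/6)x^4 - (250/27)x^3 + (415/54)x^2 - (241/81)x + 731/1458
image of x^7: x^7 - (7/6)x^6 + (77/6)x^5 - (875/54)x^4 + (2905/162)x^3 - (1687/162)x^2 + (5117/1458)x - 2185/4374
the matrix is upper triangular; its diagonal is (1, 1, 1, 1, 1, 1, 1, 1)
for a triangular matrix the eigenvalues are the diagonal entries, with algebraic multiplicity their repetition count


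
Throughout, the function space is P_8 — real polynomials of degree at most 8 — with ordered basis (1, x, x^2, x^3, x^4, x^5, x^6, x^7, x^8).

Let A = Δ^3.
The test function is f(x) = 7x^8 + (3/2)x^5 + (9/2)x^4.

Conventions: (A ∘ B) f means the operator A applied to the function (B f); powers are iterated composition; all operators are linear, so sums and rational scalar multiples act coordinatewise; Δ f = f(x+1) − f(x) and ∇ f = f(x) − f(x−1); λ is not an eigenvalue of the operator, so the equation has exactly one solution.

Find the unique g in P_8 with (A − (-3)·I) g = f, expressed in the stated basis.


g(x) = (7/3)x^8 - (1565/6)x^5 - (3917/2)x^4 - (19600/3)x^3 - (19630/3)x^2 + (60242/3)x + 135307/3

write g with unknown coordinates in the stated basis and equate coefficients in (A − (-3)·I) g = f
solving from the highest basis element down gives g = (7/3)x^8 - (1565/6)x^5 - (3917/2)x^4 - (19600/3)x^3 - (19630/3)x^2 + (60242/3)x + 135307/3
check: A g = 784x^5 + 5880x^4 + 19600x^3 + 19630x^2 - 60242x - 135307
so A g − (-3)·g = 7x^8 + (3/2)x^5 + (9/2)x^4 = f ✓


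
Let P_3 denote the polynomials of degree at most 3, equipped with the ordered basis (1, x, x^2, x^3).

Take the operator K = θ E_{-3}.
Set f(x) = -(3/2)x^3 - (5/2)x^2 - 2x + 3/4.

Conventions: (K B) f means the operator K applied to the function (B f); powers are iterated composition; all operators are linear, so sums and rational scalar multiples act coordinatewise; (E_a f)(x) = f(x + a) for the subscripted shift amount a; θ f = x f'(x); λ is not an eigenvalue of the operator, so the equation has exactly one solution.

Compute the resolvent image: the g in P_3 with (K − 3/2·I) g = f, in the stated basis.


the image equals g(x) = -x^3 - 41x^2 + 442x - 1/2

write g with unknown coordinates in the stated basis and equate coefficients in (K − 3/2·I) g = f
solving from the highest basis element down gives g = -x^3 - 41x^2 + 442x - 1/2
check: K g = -3x^3 - 64x^2 + 661x
so K g − 3/2·g = -(3/2)x^3 - (5/2)x^2 - 2x + 3/4 = f ✓


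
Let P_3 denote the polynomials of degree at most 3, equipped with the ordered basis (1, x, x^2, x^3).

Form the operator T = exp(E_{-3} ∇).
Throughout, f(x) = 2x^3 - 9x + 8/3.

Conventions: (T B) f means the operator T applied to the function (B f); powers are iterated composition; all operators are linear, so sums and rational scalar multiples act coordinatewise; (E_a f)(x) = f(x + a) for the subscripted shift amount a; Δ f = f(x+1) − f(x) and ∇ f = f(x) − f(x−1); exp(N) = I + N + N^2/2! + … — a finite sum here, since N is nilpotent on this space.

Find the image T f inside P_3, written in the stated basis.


order-1 term: 6x^2 - 42x + 65
order-2 term: 6x - 42
order-3 term: 2
the series for exp(E_{-3} ∇) f terminates at order 3
exp(E_{-3} ∇) f = 2x^3 + 6x^2 - 45x + 83/3

g(x) = 2x^3 + 6x^2 - 45x + 83/3


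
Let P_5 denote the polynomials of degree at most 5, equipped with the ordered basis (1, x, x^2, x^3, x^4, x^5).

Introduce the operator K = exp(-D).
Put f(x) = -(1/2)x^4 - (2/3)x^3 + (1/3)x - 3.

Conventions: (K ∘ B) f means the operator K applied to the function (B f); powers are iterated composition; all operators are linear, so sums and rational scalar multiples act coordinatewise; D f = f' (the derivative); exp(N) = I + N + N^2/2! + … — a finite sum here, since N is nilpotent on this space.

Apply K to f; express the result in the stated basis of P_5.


the image equals g(x) = -(1/2)x^4 + (4/3)x^3 - x^2 + (1/3)x - 19/6

order-1 term: 2x^3 + 2x^2 - 1/3
order-2 term: -3x^2 - 2x
order-3 term: 2x + 2/3
order-4 term: -1/2
the series for exp(-D) f terminates at order 4
exp(-D) f = -(1/2)x^4 + (4/3)x^3 - x^2 + (1/3)x - 19/6


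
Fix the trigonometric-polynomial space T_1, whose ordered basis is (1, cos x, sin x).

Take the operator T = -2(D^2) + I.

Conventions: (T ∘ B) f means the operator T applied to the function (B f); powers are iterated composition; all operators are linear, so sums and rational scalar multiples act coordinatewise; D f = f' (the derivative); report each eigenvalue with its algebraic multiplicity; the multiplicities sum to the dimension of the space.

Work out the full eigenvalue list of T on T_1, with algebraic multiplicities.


λ = 1 (multiplicity 1), λ = 3 (multiplicity 2)

image of 1: 1
image of cos x: 3cos x
image of sin x: 3sin x
the matrix is diagonal; its diagonal is (1, 3, 3)
for a triangular matrix the eigenvalues are the diagonal entries, with algebraic multiplicity their repetition count


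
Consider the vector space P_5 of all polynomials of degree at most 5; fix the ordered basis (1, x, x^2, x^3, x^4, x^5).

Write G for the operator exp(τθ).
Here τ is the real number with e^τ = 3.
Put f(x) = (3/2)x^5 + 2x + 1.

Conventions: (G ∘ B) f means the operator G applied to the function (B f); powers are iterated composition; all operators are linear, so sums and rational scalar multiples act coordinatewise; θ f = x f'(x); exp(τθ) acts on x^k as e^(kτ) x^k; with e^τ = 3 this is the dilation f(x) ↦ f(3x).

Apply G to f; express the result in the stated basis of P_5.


exp(τθ) x^k = e^(kτ) x^k; with e^τ = 3 this sends x^k to 3^k x^k
x ↦ 3 x
x^5 ↦ 243 x^5
applying this coordinatewise to f: exp(τθ) f = (729/2)x^5 + 6x + 1

g(x) = (729/2)x^5 + 6x + 1


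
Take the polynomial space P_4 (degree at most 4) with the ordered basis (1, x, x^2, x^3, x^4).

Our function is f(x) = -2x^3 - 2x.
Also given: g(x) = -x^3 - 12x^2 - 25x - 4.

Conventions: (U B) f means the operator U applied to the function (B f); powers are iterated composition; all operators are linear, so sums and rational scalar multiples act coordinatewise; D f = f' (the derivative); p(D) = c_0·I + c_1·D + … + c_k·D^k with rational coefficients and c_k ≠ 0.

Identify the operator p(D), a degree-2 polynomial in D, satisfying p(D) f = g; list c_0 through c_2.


p(D) = (1/2)·I + 2·D + 2·D^2, i.e. c_0 = 1/2, c_1 = 2, c_2 = 2

D^0 f = -2x^3 - 2x
D^1 f = -6x^2 - 2
D^2 f = -12x
matching coefficients of g against c_0 f + c_1 Df + … from the top degree down determines the c_i
solution: c_0 = 1/2, c_1 = 2, c_2 = 2


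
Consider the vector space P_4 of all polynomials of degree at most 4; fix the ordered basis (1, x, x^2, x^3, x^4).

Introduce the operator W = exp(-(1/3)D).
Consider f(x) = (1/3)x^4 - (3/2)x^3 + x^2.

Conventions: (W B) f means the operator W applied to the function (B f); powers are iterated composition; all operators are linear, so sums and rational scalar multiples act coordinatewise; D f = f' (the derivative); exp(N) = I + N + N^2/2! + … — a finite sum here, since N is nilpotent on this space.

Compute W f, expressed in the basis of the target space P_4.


the image equals g(x) = (1/3)x^4 - (35/18)x^3 + (49/18)x^2 - (197/162)x + 83/486

order-1 term: -(4/9)x^3 + (3/2)x^2 - (2/3)x
order-2 term: (2/9)x^2 - (1/2)x + 1/9
order-3 term: -(4/81)x + 1/18
order-4 term: 1/243
the series for exp(-(1/3)D) f terminates at order 4
exp(-(1/3)D) f = (1/3)x^4 - (35/18)x^3 + (49/18)x^2 - (197/162)x + 83/486


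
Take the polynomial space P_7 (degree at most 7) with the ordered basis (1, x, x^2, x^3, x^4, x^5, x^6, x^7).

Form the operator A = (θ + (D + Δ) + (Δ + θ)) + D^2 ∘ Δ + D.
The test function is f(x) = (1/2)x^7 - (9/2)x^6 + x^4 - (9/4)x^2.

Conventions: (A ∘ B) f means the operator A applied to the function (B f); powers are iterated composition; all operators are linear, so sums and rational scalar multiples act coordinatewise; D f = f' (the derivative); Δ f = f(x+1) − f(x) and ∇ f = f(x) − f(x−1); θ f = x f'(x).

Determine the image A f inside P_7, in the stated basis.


θ f = (7/2)x^7 - 27x^6 + 4x^4 - (9/2)x^2
D f = (7/2)x^6 - 27x^5 + 4x^3 - (9/2)x
Δ f = (7/2)x^6 - (33/2)x^5 - 50x^4 - (137/2)x^3 - 51x^2 - 24x - 21/4
(D + Δ) f = 7x^6 - (87/2)x^5 - 50x^4 - (129/2)x^3 - 51x^2 - (57/2)x - 21/4
Δ f = (7/2)x^6 - (33/2)x^5 - 50x^4 - (137/2)x^3 - 51x^2 - 24x - 21/4
θ f = (7/2)x^7 - 27x^6 + 4x^4 - (9/2)x^2
(Δ + θ) f = (7/2)x^7 - (47/2)x^6 - (33/2)x^5 - 46x^4 - (137/2)x^3 - (111/2)x^2 - 24x - 21/4
(θ + (D + Δ) + (Δ + θ)) f = 7x^7 - (87/2)x^6 - 60x^5 - 92x^4 - 133x^3 - 111x^2 - (105/2)x - 21/2
Δ f = (7/2)x^6 - (33/2)x^5 - 50x^4 - (137/2)x^3 - 51x^2 - 24x - 21/4
D Δ f = 21x^5 - (165/2)x^4 - 200x^3 - (411/2)x^2 - 102x - 24
D D Δ f = 105x^4 - 330x^3 - 600x^2 - 411x - 102
D f = (7/2)x^6 - 27x^5 + 4x^3 - (9/2)x
((θ + (D + Δ) + (Δ + θ)) + D^2 ∘ Δ + D) f = 7x^7 - 40x^6 - 87x^5 + 13x^4 - 459x^3 - 711x^2 - 468x - 225/2

the image equals g(x) = 7x^7 - 40x^6 - 87x^5 + 13x^4 - 459x^3 - 711x^2 - 468x - 225/2


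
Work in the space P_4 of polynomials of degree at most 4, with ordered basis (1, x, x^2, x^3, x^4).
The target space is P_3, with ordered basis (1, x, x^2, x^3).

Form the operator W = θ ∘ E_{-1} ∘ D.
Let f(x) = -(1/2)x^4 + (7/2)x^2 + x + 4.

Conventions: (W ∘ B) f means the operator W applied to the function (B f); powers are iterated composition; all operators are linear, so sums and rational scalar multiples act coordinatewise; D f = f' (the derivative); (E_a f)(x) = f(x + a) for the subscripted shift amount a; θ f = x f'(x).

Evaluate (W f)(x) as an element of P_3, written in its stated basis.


the result is g(x) = -6x^3 + 12x^2 + x

D f = -2x^3 + 7x + 1
E_{-1} D f = -2x^3 + 6x^2 + x - 4
θ E_{-1} D f = -6x^3 + 12x^2 + x


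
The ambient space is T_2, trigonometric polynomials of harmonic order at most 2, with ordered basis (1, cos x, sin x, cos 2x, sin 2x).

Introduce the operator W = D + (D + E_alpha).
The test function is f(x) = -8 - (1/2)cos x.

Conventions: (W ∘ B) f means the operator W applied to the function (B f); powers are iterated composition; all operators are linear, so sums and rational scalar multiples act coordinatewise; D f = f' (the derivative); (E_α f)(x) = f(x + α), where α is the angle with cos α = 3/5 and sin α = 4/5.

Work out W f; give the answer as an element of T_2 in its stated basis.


D f = (1/2)sin x
D f = (1/2)sin x
E_alpha f = -8 - (3/10)cos x + (2/5)sin x
(D + E_alpha) f = -8 - (3/10)cos x + (9/10)sin x
(D + (D + E_alpha)) f = -8 - (3/10)cos x + (7/5)sin x

g(x) = -8 - (3/10)cos x + (7/5)sin x


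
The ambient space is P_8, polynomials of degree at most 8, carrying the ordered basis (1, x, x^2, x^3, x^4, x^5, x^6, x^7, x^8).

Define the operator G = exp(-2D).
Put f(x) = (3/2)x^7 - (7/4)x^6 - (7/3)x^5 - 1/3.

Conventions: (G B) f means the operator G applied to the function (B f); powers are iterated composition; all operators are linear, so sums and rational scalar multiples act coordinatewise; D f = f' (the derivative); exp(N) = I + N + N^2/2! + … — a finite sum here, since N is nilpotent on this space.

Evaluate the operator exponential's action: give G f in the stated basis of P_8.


order-1 term: -21x^6 + 21x^5 + (70/3)x^4
order-2 term: 126x^5 - 105x^4 - (280/3)x^3
order-3 term: -420x^4 + 280x^3 + (560/3)x^2
order-4 term: 840x^3 - 420x^2 - (560/3)x
order-5 term: -1008x^2 + 336x + 224/3
order-6 term: 672x - 112
order-7 term: -192
the series for exp(-2D) f terminates at order 7
exp(-2D) f = (3/2)x^7 - (91/4)x^6 + (434/3)x^5 - (1505/3)x^4 + (3080/3)x^3 - (3724/3)x^2 + (2464/3)x - 689/3

the image equals g(x) = (3/2)x^7 - (91/4)x^6 + (434/3)x^5 - (1505/3)x^4 + (3080/3)x^3 - (3724/3)x^2 + (2464/3)x - 689/3


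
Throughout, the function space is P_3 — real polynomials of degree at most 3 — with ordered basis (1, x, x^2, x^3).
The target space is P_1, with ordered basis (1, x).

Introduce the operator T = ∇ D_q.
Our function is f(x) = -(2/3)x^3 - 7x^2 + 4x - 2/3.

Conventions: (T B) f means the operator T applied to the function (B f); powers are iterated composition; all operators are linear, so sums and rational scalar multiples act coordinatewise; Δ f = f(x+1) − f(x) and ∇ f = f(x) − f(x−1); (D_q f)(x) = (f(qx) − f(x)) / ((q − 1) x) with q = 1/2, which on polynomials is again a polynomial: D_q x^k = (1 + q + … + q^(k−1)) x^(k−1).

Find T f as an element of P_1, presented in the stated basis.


D_q f = -(7/6)x^2 - (21/2)x + 4
∇ D_q f = -(7/3)x - 28/3

g(x) = -(7/3)x - 28/3


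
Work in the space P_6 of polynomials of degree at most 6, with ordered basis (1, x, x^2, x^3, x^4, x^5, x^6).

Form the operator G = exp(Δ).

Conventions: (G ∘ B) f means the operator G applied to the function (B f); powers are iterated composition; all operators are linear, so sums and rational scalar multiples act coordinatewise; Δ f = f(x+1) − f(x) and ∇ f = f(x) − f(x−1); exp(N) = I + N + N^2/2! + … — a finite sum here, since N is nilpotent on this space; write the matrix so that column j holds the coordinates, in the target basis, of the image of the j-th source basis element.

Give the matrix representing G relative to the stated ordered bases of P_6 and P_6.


the matrix is [[1, 1, 2, 5, 15, 52, 203]; [0, 1, 2, 6, 20, 75, 312]; [0, 0, 1, 3, 12, 50, 225]; [0, 0, 0, 1, 4, 20, 100]; [0, 0, 0, 0, 1, 5, 30]; [0, 0, 0, 0, 0, 1, 6]; [0, 0, 0, 0, 0, 0, 1]] (rows listed top to bottom)

image of 1: 1
image of x: x + 1
image of x^2: x^2 + 2x + 2
image of x^3: x^3 + 3x^2 + 6x + 5
image of x^4: x^4 + 4x^3 + 12x^2 + 20x + 15
image of x^5: x^5 + 5x^4 + 20x^3 + 50x^2 + 75x + 52
image of x^6: x^6 + 6x^5 + 30x^4 + 100x^3 + 225x^2 + 312x + 203
each image's coordinates form column j of the matrix


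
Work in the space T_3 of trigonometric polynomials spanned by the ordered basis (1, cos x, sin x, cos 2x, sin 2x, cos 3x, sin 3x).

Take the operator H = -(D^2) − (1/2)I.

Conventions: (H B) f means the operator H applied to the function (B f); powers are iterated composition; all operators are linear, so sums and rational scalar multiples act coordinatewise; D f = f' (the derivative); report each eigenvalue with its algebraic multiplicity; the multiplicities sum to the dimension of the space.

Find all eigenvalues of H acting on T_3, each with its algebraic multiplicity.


λ = -1/2 (multiplicity 1), λ = 1/2 (multiplicity 2), λ = 7/2 (multiplicity 2), λ = 17/2 (multiplicity 2)

image of 1: -1/2
image of cos x: (1/2)cos x
image of sin x: (1/2)sin x
image of cos 2x: (7/2)cos 2x
image of sin 2x: (7/2)sin 2x
image of cos 3x: (17/2)cos 3x
image of sin 3x: (17/2)sin 3x
the matrix is diagonal; its diagonal is (-1/2, 1/2, 1/2, 7/2, 7/2, 17/2, 17/2)
for a triangular matrix the eigenvalues are the diagonal entries, with algebraic multiplicity their repetition count


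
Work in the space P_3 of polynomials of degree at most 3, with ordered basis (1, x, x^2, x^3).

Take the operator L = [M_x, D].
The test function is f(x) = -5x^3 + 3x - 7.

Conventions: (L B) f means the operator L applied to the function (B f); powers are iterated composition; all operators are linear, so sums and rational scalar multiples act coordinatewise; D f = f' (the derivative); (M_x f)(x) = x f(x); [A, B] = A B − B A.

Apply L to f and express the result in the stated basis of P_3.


the image equals g(x) = 5x^3 - 3x + 7

D f = -15x^2 + 3
M_x D f = -15x^3 + 3x
M_x f = -5x^4 + 3x^2 - 7x
D M_x f = -20x^3 + 6x - 7
[M_x, D] f = 5x^3 - 3x + 7


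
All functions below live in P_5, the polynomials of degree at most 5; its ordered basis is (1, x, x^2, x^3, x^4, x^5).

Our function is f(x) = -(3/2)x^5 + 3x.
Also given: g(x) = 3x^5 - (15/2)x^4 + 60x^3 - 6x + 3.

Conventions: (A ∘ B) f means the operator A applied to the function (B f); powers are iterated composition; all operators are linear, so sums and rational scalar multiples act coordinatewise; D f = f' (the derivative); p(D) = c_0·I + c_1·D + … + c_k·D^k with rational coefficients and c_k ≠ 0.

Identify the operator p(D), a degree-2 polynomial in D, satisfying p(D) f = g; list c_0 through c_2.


c_0 = -2, c_1 = 1, c_2 = -2

D^0 f = -(3/2)x^5 + 3x
D^1 f = -(15/2)x^4 + 3
D^2 f = -30x^3
matching coefficients of g against c_0 f + c_1 Df + … from the top degree down determines the c_i
solution: c_0 = -2, c_1 = 1, c_2 = -2


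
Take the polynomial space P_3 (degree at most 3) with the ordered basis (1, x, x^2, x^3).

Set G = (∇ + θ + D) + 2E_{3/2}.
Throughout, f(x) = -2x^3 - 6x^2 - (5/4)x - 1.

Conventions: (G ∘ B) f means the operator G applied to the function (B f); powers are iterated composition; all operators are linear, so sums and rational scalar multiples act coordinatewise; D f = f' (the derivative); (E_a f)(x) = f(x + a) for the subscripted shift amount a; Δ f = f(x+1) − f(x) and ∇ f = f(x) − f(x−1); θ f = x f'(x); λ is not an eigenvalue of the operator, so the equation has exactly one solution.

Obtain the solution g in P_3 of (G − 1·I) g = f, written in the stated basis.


the result is g(x) = -(1/2)x^3 + (1/2)x^2 - (1/2)x + 29/8

write g with unknown coordinates in the stated basis and equate coefficients in (G − 1·I) g = f
solving from the highest basis element down gives g = -(1/2)x^3 + (1/2)x^2 - (1/2)x + 29/8
check: G g = -(5/2)x^3 - (11/2)x^2 - (7/4)x + 21/8
so G g − 1·g = -2x^3 - 6x^2 - (5/4)x - 1 = f ✓


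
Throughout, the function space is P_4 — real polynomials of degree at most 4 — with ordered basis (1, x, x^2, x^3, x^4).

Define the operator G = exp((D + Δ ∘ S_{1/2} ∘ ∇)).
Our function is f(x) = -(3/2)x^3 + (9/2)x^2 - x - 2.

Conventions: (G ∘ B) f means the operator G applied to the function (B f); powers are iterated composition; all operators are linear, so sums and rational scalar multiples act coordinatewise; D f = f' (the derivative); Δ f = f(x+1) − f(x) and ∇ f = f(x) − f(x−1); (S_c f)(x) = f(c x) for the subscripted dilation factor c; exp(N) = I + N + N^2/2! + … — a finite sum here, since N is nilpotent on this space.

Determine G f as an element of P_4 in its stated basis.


order-1 term: -(9/2)x^2 + (27/4)x + 37/8
order-2 term: -(9/2)x + 9/8
order-3 term: -3/2
the series for exp((D + Δ ∘ S_{1/2} ∘ ∇)) f terminates at order 3
exp((D + Δ ∘ S_{1/2} ∘ ∇)) f = -(3/2)x^3 + (5/4)x + 9/4

the image equals g(x) = -(3/2)x^3 + (5/4)x + 9/4


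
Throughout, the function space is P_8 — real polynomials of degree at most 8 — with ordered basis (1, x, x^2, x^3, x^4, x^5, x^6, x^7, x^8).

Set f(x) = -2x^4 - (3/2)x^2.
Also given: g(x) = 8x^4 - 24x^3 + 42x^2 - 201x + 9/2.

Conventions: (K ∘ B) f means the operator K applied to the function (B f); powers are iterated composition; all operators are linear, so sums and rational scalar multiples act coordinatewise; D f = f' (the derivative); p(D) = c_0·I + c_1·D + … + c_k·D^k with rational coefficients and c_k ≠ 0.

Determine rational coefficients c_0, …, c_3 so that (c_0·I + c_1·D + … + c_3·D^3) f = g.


D^0 f = -2x^4 - (3/2)x^2
D^1 f = -8x^3 - 3x
D^2 f = -24x^2 - 3
D^3 f = -48x
matching coefficients of g against c_0 f + c_1 Df + … from the top degree down determines the c_i
solution: c_0 = -4, c_1 = 3, c_2 = -3/2, c_3 = 4

c_0 = -4, c_1 = 3, c_2 = -3/2, c_3 = 4


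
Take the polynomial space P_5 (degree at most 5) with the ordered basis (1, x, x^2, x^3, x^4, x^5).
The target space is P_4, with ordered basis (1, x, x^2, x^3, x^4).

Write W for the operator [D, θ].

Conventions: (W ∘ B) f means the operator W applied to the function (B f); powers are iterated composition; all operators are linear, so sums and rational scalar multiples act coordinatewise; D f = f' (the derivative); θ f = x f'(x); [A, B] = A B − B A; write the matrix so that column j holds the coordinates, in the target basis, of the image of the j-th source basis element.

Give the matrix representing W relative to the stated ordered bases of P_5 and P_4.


image of 1: 0
image of x: 1
image of x^2: 2x
image of x^3: 3x^2
image of x^4: 4x^3
image of x^5: 5x^4
each image's coordinates form column j of the matrix

the matrix is [[0, 1, 0, 0, 0, 0]; [0, 0, 2, 0, 0, 0]; [0, 0, 0, 3, 0, 0]; [0, 0, 0, 0, 4, 0]; [0, 0, 0, 0, 0, 5]] (rows listed top to bottom)


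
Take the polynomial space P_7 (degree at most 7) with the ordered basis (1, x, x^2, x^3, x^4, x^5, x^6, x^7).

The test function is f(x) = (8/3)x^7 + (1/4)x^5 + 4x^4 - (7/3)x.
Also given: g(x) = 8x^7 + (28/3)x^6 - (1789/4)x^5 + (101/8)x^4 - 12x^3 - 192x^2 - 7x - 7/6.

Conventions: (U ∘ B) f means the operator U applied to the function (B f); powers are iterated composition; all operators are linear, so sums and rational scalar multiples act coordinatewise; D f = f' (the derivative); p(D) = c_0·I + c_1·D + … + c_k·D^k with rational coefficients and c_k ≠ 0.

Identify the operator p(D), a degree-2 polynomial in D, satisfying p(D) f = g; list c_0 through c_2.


c_0 = 3, c_1 = 1/2, c_2 = -4

D^0 f = (8/3)x^7 + (1/4)x^5 + 4x^4 - (7/3)x
D^1 f = (56/3)x^6 + (5/4)x^4 + 16x^3 - 7/3
D^2 f = 112x^5 + 5x^3 + 48x^2
matching coefficients of g against c_0 f + c_1 Df + … from the top degree down determines the c_i
solution: c_0 = 3, c_1 = 1/2, c_2 = -4


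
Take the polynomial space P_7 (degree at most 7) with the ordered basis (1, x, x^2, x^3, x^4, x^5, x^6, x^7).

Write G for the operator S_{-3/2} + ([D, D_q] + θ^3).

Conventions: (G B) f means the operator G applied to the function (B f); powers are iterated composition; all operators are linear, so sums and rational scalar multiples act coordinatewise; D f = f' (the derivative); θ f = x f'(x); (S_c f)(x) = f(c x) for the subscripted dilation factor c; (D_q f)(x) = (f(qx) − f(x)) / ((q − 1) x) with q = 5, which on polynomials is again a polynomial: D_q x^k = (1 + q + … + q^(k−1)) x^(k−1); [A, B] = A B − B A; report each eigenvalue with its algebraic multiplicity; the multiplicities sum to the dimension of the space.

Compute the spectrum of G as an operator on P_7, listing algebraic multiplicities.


λ = -1/2 (multiplicity 1), λ = 1 (multiplicity 1), λ = 41/4 (multiplicity 1), λ = 189/8 (multiplicity 1), λ = 1105/16 (multiplicity 1), λ = 3757/32 (multiplicity 1), λ = 14553/64 (multiplicity 1), λ = 41717/128 (multiplicity 1)

image of 1: 1
image of x: -(1/2)x
image of x^2: (41/4)x^2 + 4
image of x^3: (189/8)x^3 + 44x
image of x^4: (1105/16)x^4 + 344x^2
image of x^5: (3757/32)x^5 + 2344x^3
image of x^6: (14553/64)x^6 + 14844x^4
image of x^7: (41717/128)x^7 + 89844x^5
the matrix is upper triangular; its diagonal is (1, -1/2, 41/4, 189/8, 1105/16, 3757/32, 14553/64, 41717/128)
for a triangular matrix the eigenvalues are the diagonal entries, with algebraic multiplicity their repetition count


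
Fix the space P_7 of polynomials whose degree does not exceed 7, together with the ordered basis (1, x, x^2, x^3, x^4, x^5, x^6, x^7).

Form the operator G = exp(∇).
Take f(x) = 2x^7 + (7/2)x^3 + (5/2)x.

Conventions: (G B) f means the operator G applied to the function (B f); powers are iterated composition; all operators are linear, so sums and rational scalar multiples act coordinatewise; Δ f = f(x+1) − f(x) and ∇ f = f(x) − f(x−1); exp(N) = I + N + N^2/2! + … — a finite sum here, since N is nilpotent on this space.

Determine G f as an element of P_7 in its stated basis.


g(x) = 2x^7 + 14x^6 - 70x^4 + (147/2)x^3 + (189/2)x^2 - (247/2)x + 17

order-1 term: 14x^6 - 42x^5 + 70x^4 - 70x^3 + (105/2)x^2 - (49/2)x + 8
order-2 term: 42x^5 - 210x^4 + 490x^3 - 630x^2 + (889/2)x - 273/2
order-3 term: 70x^4 - 420x^3 + 1050x^2 - 1260x + 1211/2
order-4 term: 70x^3 - 420x^2 + 910x - 700
order-5 term: 42x^2 - 210x + 280
order-6 term: 14x - 42
order-7 term: 2
the series for exp(∇) f terminates at order 7
exp(∇) f = 2x^7 + 14x^6 - 70x^4 + (147/2)x^3 + (189/2)x^2 - (247/2)x + 17


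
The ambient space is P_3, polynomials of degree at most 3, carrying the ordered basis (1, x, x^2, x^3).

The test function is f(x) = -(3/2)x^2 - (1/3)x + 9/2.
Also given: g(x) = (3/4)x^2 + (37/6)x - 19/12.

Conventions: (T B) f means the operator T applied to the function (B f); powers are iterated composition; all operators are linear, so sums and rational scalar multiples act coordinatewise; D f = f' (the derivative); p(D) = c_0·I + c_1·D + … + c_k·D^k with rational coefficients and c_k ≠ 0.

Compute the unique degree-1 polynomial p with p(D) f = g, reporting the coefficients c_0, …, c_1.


c_0 = -1/2, c_1 = -2

D^0 f = -(3/2)x^2 - (1/3)x + 9/2
D^1 f = -3x - 1/3
matching coefficients of g against c_0 f + c_1 Df + … from the top degree down determines the c_i
solution: c_0 = -1/2, c_1 = -2


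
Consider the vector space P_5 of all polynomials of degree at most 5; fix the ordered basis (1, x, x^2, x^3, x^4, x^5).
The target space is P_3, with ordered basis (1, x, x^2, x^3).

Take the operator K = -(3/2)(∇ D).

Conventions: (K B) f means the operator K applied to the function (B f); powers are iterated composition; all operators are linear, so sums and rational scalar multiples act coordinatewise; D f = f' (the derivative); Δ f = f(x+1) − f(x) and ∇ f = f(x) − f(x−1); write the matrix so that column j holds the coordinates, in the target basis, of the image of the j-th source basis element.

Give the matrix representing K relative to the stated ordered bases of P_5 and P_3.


the matrix is [[0, 0, -3, 9/2, -6, 15/2]; [0, 0, 0, -9, 18, -30]; [0, 0, 0, 0, -18, 45]; [0, 0, 0, 0, 0, -30]] (rows listed top to bottom)

image of 1: 0
image of x: 0
image of x^2: -3
image of x^3: -9x + 9/2
image of x^4: -18x^2 + 18x - 6
image of x^5: -30x^3 + 45x^2 - 30x + 15/2
each image's coordinates form column j of the matrix


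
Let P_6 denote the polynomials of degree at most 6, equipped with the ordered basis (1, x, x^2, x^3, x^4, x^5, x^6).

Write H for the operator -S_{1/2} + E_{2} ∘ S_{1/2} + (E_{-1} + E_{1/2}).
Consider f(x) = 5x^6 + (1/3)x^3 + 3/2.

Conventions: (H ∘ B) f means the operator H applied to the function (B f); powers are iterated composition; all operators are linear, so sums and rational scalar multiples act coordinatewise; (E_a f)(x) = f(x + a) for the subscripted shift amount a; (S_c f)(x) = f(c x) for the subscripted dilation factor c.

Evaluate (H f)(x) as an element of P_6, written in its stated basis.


the image equals g(x) = 10x^6 - (225/16)x^5 + (1575/16)x^4 - (223/3)x^3 + (1571/16)x^2 - (197/16)x + 2519/192

S_{1/2} f = (5/64)x^6 + (1/24)x^3 + 3/2
(-S_{1/2}) f = -(5/64)x^6 - (1/24)x^3 - 3/2
S_{1/2} f = (5/64)x^6 + (1/24)x^3 + 3/2
E_{2} S_{1/2} f = (5/64)x^6 + (15/16)x^5 + (75/16)x^4 + (301/24)x^3 + 19x^2 + (31/2)x + 41/6
E_{-1} f = 5x^6 - 30x^5 + 75x^4 - (299/3)x^3 + 74x^2 - 29x + 37/6
E_{1/2} f = 5x^6 + 15x^5 + (75/4)x^4 + (77/6)x^3 + (83/16)x^2 + (19/16)x + 311/192
(E_{-1} + E_{1/2}) f = 10x^6 - 15x^5 + (375/4)x^4 - (521/6)x^3 + (1267/16)x^2 - (445/16)x + 1495/192
(-S_{1/2} + E_{2} ∘ S_{1/2} + (E_{-1} + E_{1/2})) f = 10x^6 - (225/16)x^5 + (1575/16)x^4 - (223/3)x^3 + (1571/16)x^2 - (197/16)x + 2519/192


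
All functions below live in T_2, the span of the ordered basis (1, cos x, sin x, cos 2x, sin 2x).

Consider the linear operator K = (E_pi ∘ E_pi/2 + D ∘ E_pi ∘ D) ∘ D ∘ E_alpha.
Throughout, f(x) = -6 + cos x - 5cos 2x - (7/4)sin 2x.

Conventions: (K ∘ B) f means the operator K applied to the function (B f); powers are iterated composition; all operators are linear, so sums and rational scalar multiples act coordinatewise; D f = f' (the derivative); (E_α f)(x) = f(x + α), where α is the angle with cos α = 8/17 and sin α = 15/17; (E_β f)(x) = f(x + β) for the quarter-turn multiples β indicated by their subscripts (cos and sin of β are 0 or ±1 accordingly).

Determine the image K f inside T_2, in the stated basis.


g(x) = -(7/17)cos x - (23/17)sin x - (29635/578)cos 2x + (3850/289)sin 2x

E_alpha f = -6 + (8/17)cos x - (15/17)sin x + (385/289)cos 2x + (5927/1156)sin 2x
D E_alpha f = -(15/17)cos x - (8/17)sin x + (5927/578)cos 2x - (770/289)sin 2x
E_pi/2 D E_alpha f = -(8/17)cos x + (15/17)sin x - (5927/578)cos 2x + (770/289)sin 2x
E_pi E_pi/2 D E_alpha f = (8/17)cos x - (15/17)sin x - (5927/578)cos 2x + (770/289)sin 2x
D D E_alpha f = -(8/17)cos x + (15/17)sin x - (1540/289)cos 2x - (5927/289)sin 2x
E_pi D D E_alpha f = (8/17)cos x - (15/17)sin x - (1540/289)cos 2x - (5927/289)sin 2x
D E_pi D D E_alpha f = -(15/17)cos x - (8/17)sin x - (11854/289)cos 2x + (3080/289)sin 2x
(E_pi ∘ E_pi/2 + D ∘ E_pi ∘ D) D E_alpha f = -(7/17)cos x - (23/17)sin x - (29635/578)cos 2x + (3850/289)sin 2x


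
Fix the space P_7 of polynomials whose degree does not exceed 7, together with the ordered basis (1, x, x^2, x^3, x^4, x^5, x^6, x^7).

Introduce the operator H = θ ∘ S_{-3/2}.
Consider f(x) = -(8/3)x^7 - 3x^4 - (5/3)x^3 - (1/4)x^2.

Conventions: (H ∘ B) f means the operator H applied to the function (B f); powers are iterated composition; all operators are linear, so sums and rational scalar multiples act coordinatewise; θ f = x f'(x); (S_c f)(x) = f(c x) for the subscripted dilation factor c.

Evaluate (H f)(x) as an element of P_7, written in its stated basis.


S_{-3/2} f = (729/16)x^7 - (243/16)x^4 + (45/8)x^3 - (9/16)x^2
θ S_{-3/2} f = (5103/16)x^7 - (243/4)x^4 + (135/8)x^3 - (9/8)x^2

g(x) = (5103/16)x^7 - (243/4)x^4 + (135/8)x^3 - (9/8)x^2


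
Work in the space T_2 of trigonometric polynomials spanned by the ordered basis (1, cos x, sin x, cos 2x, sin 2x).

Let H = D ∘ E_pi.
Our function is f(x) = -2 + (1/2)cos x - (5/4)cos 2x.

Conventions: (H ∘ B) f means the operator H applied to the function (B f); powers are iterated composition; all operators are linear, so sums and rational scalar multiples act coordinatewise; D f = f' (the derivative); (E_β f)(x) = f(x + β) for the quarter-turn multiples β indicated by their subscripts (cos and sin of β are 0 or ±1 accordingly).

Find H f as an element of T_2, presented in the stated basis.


E_pi f = -2 - (1/2)cos x - (5/4)cos 2x
D E_pi f = (1/2)sin x + (5/2)sin 2x

the image equals g(x) = (1/2)sin x + (5/2)sin 2x


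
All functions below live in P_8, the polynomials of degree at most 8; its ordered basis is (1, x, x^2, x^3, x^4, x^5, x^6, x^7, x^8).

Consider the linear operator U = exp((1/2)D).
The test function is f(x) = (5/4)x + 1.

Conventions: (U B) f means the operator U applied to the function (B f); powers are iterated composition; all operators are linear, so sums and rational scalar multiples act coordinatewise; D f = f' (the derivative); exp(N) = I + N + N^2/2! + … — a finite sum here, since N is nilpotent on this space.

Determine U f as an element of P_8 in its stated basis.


order-1 term: 5/8
the series for exp((1/2)D) f terminates at order 1
exp((1/2)D) f = (5/4)x + 13/8

g(x) = (5/4)x + 13/8


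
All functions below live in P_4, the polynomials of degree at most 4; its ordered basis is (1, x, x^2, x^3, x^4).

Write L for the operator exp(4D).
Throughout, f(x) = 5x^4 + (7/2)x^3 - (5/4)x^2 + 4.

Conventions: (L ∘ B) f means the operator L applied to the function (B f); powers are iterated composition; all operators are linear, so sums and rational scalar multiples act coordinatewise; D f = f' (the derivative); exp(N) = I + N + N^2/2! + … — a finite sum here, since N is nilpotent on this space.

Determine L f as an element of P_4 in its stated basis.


the image equals g(x) = 5x^4 + (167/2)x^3 + (2083/4)x^2 + 1438x + 1488

order-1 term: 80x^3 + 42x^2 - 10x
order-2 term: 480x^2 + 168x - 20
order-3 term: 1280x + 224
order-4 term: 1280
the series for exp(4D) f terminates at order 4
exp(4D) f = 5x^4 + (167/2)x^3 + (2083/4)x^2 + 1438x + 1488


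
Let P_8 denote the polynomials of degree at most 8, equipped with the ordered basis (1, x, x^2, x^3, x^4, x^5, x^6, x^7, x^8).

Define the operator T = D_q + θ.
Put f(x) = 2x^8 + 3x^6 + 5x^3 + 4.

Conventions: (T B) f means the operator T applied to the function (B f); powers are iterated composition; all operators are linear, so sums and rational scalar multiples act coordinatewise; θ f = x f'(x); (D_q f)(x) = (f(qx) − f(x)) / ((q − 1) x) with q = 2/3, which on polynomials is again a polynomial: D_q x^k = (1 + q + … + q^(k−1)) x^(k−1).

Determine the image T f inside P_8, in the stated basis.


D_q f = (12610/2187)x^7 + (665/81)x^5 + (95/9)x^2
θ f = 16x^8 + 18x^6 + 15x^3
(D_q + θ) f = 16x^8 + (12610/2187)x^7 + 18x^6 + (665/81)x^5 + 15x^3 + (95/9)x^2

the image equals g(x) = 16x^8 + (12610/2187)x^7 + 18x^6 + (665/81)x^5 + 15x^3 + (95/9)x^2


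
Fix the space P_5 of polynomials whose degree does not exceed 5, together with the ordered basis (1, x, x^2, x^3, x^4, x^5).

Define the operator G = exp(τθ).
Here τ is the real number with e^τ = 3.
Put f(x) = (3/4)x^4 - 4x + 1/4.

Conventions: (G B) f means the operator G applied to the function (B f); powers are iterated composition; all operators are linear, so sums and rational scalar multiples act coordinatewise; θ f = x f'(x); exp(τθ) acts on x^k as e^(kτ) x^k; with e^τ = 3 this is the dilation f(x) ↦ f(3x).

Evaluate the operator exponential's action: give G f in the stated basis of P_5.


exp(τθ) x^k = e^(kτ) x^k; with e^τ = 3 this sends x^k to 3^k x^k
x ↦ 3 x
x^4 ↦ 81 x^4
applying this coordinatewise to f: exp(τθ) f = (243/4)x^4 - 12x + 1/4

the result is g(x) = (243/4)x^4 - 12x + 1/4


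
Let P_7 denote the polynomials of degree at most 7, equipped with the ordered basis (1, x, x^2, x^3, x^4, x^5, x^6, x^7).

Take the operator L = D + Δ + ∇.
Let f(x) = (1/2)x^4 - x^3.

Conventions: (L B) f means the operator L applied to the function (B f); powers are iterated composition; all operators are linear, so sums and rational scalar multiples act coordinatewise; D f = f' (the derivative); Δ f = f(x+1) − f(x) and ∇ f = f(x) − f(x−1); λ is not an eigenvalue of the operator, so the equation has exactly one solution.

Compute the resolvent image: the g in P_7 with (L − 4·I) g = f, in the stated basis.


write g with unknown coordinates in the stated basis and equate coefficients in (L − 4·I) g = f
solving from the highest basis element down gives g = -(1/8)x^4 - (1/8)x^3 - (9/32)x^2 - (43/64)x - 145/256
check: L g = -(3/2)x^3 - (9/8)x^2 - (43/16)x - 145/64
so L g − 4·g = (1/2)x^4 - x^3 = f ✓

g(x) = -(1/8)x^4 - (1/8)x^3 - (9/32)x^2 - (43/64)x - 145/256


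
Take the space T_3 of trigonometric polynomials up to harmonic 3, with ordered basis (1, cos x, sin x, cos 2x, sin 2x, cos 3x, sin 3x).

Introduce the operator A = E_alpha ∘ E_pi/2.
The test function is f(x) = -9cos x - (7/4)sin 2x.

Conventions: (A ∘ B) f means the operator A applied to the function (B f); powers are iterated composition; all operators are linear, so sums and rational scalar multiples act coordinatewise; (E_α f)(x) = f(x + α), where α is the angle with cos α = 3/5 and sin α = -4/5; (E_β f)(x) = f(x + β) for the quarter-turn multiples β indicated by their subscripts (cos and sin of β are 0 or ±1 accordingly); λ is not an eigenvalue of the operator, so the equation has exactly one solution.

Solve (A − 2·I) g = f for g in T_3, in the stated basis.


the image equals g(x) = 6cos x - 3sin x + (42/97)cos 2x + (301/388)sin 2x

write g with unknown coordinates in the stated basis and equate coefficients in (A − 2·I) g = f
solving from the highest basis element down gives g = 6cos x - 3sin x + (42/97)cos 2x + (301/388)sin 2x
check: A g = 3cos x - 6sin x + (84/97)cos 2x - (77/388)sin 2x
so A g − 2·g = -9cos x - (7/4)sin 2x = f ✓
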